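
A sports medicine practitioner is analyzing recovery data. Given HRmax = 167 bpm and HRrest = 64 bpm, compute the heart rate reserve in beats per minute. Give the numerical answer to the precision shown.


Heart rate reserve = maximum HR minus resting HR
HRR = 167 - 64 = 103 bpm

103 bpm


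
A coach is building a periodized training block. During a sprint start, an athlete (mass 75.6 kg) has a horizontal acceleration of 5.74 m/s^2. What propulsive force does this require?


Propulsive force = mass * acceleration
= 75.6 kg * 5.74 m/s^2
= 433.94 N

433.94 N


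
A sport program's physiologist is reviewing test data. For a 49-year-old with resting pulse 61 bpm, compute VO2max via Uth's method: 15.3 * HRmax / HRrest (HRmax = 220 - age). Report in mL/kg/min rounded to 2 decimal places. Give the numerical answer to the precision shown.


Step 1: HRmax = 220 - 49 = 171 bpm
Step 2: Ratio = 171 / 61 = 2.8033
Step 3: VO2max = 15.3 * 2.8033 = 42.89 mL/kg/min

42.89 mL/kg/min


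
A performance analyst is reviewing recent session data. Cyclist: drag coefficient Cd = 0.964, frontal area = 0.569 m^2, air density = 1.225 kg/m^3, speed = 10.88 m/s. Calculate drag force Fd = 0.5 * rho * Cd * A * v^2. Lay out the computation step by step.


v^2 = 10.88^2 = 118.3744
Fd = 0.5 * 1.225 * 0.964 * 0.569 * 118.3744
= 39.77 N

39.77 N


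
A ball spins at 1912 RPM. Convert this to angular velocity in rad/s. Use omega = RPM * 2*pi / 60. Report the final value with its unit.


omega = 1912 * 2 * pi / 60
= 1912 * 6.28318531 / 60
= 12013.45 / 60
= 200.224 rad/s

200.224 rad/s


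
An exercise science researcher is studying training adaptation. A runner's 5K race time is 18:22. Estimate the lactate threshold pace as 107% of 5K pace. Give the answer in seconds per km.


Total race time = 18*60 + 22 = 1102 seconds
5K pace = 1102 / 5 = 220.4 sec/km
LT pace = 220.4 * 1.07 = 235.83 sec/km

235.83 s/km


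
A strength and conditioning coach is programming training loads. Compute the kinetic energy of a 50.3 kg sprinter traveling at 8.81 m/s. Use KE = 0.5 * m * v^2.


Velocity squared = 77.6161
KE = 0.5 * 50.3 * 77.6161 = 1952.04 J

1952.04 J


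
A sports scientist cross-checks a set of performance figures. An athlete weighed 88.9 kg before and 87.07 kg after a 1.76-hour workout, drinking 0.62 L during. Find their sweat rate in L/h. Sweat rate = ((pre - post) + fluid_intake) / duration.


Body mass change = 1.83 kg
Total sweat loss = 1.83 + 0.62 = 2.45 L
Rate = 2.45 / 1.76 = 1.392 L/h

1.392 L/h


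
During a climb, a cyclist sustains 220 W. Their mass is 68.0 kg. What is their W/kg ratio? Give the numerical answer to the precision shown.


Power-to-weight = 220 W / 68.0 kg
= 3.235 W/kg

3.235 W/kg


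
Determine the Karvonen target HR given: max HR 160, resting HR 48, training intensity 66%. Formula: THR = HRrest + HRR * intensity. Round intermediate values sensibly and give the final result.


HRR = HRmax - HRrest = 160 - 48 = 112
THR = 48 + 112 * 0.66
= 121.92 bpm

121.92 bpm


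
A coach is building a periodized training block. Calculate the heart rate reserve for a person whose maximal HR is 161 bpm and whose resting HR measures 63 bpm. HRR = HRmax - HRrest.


HRmax = 161 bpm
HRrest = 63 bpm
HRR = 161 - 63 = 98 bpm

98 bpm


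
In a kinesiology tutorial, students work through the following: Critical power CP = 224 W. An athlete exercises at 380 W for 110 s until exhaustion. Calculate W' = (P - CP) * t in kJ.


P - CP = 380 - 224 = 156 W
W' = 156 * 110 = 17160 J
= 17160 / 1000 = 17.16 kJ

17.16 kJ


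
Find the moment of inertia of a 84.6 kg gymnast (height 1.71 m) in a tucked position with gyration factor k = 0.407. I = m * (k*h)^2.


Radius of gyration = 0.407 * 1.71 = 0.69597 m
I = 84.6 * 0.69597^2
= 84.6 * 0.484374
= 40.978 kg*m^2

40.978 kg*m^2


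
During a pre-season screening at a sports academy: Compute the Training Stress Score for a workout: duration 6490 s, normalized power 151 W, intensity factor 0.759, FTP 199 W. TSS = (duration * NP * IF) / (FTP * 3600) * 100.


Product = 6490 * 151 * 0.759 = 743812.41
Base = 199 * 3600 = 716400
TSS = 743812.41 / 716400 * 100 = 103.83

103.83 TSS


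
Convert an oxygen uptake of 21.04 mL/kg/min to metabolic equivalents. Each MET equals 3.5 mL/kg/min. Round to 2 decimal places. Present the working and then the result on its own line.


One MET = 3.5 mL/kg/min
Number of METs = 21.04 / 3.5
= 6.01 METs

6.01 METs


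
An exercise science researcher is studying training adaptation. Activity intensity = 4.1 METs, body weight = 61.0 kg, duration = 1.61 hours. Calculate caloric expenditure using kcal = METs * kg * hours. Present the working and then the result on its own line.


kcal = 4.1 * 61.0 * 1.61
= 250.1 * 1.61
= 402.66 kcal

402.66 kcal


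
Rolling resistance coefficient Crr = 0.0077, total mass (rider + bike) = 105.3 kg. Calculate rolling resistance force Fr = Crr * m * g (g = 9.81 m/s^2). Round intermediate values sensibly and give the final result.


Fr = Crr * m * g
= 0.0077 * 105.3 * 9.81
= 7.954 N

7.954 N


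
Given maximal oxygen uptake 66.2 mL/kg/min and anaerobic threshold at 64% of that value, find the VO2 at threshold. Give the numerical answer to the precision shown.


Percentage as decimal = 0.64
VO2 at AT = 66.2 * 0.64 = 42.37 mL/kg/min

42.37 mL/kg/min


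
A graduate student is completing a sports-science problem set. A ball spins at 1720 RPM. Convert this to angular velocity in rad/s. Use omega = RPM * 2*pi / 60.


omega = 1720 * 2 * pi / 60
= 1720 * 6.28318531 / 60
= 10807.079 / 60
= 180.118 rad/s

180.118 rad/s


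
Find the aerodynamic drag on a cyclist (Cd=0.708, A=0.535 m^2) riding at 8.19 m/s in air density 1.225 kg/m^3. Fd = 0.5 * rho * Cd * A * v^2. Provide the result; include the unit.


Fd = 0.5 * 1.225 * 0.708 * 0.535 * 8.19^2
= 0.5 * 1.225 * 0.708 * 0.535 * 67.0761
= 15.562 N

15.562 N


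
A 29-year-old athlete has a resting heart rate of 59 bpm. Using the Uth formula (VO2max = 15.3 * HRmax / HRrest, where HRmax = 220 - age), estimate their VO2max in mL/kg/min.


HRmax = 220 - 29 = 191 bpm
Ratio = HRmax / HRrest = 191 / 59 = 3.2373
VO2max = 15.3 * 3.2373 = 49.53 mL/kg/min

49.53 mL/kg/min


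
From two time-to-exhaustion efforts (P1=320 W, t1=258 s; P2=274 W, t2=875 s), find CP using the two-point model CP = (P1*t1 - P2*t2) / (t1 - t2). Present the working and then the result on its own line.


Work in trial 1 = 82560 J
Work in trial 2 = 239750 J
Delta work = -157190 J
Delta time = -617 s
CP = -157190 / -617 = 254.76 W

254.76 W


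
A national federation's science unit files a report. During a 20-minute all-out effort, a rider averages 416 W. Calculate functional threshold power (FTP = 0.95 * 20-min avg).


FTP = 0.95 * 416
= 395.2 W

395.2 W


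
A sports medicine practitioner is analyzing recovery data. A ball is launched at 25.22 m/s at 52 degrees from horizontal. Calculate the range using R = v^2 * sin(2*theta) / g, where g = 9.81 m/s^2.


sin(2 * 52) = sin(104) = 0.970296
v^2 = 25.22^2 = 636.0484
R = 636.0484 * 0.970296 / 9.81
= 62.911 m

62.911 m


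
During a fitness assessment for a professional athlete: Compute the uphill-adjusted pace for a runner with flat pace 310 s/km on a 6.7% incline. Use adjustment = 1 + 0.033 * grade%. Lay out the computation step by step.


Adjustment factor = 1 + 0.033 * 6.7 = 1.2211
Grade-adjusted pace = 310 * 1.2211 = 378.54 s/km

378.54 s/km


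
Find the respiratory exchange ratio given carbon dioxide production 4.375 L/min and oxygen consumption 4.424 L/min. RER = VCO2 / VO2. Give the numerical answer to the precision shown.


VCO2 = 4.375 L/min
VO2 = 4.424 L/min
RER = 4.375 / 4.424 = 0.9889

0.9889


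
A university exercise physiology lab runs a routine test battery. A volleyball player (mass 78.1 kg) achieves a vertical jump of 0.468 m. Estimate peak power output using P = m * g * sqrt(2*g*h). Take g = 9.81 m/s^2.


2 * g * h = 2 * 9.81 * 0.468 = 9.18216
sqrt(9.18216) = 3.030208 m/s
P = 78.1 * 9.81 * 3.030208 = 2321.63 W

2321.63 W


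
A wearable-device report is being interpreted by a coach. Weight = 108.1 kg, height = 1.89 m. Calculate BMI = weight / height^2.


height^2 = 1.89^2 = 3.5721
BMI = 108.1 / 3.5721 = 30.26 kg/m^2

30.26 kg/m^2


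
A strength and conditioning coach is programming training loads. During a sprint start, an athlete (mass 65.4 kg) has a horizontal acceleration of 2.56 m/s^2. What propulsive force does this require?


Propulsive force = mass * acceleration
= 65.4 kg * 2.56 m/s^2
= 167.42 N

167.42 N


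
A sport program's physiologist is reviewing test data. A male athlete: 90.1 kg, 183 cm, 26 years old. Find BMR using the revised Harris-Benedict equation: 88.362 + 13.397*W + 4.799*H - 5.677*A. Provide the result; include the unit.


Intercept = 88.362
Weight contribution = 13.397 * 90.1 = 1207.0697
Height contribution = 4.799 * 183 = 878.217
Age contribution = 5.677 * 26 = 147.602
BMR = 88.362 + 1207.0697 + 878.217 - 147.602
= 2026.05 kcal/day

2026.05 kcal/day


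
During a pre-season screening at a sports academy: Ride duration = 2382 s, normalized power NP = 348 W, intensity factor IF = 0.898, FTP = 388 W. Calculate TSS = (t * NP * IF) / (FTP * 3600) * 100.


Numerator = 2382 * 348 * 0.898 = 744384.528
Denominator = 388 * 3600 = 1396800
TSS = 744384.528 / 1396800 * 100
= 53.29

53.29 TSS


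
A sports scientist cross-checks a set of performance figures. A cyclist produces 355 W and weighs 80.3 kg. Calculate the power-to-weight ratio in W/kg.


P/W = power / mass
= 355 / 80.3
= 4.421 W/kg

4.421 W/kg


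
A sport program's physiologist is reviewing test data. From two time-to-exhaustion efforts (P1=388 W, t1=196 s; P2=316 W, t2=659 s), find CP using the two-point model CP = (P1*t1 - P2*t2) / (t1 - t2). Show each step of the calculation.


Work in trial 1 = 76048 J
Work in trial 2 = 208244 J
Delta work = -132196 J
Delta time = -463 s
CP = -132196 / -463 = 285.52 W

285.52 W


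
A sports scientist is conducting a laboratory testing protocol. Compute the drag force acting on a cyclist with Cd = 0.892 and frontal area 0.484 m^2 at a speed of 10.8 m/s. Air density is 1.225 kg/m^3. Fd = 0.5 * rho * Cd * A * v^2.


Step 1: v^2 = 116.64
Step 2: Fd = 0.5 * 1.225 * 0.892 * 0.484 * 116.64
= 30.844 N

30.844 N


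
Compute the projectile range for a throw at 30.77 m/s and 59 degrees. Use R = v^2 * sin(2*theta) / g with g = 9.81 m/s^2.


Two times the angle = 118 degrees
sin(118) = 0.882948
R = 946.7929 * 0.882948 / 9.81 = 85.216 m

85.216 m


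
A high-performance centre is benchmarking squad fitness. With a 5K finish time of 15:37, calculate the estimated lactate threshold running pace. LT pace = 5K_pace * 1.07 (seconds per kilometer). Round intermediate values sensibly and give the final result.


Race duration = 937 s for 5 km
Average pace = 937 / 5 = 187.4 s/km
LT pace = 187.4 * 1.07
= 200.52 s/km

200.52 s/km


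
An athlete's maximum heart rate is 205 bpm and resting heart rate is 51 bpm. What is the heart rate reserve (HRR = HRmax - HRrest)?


HRR = HRmax - HRrest
= 205 - 51
= 154 bpm

154 bpm


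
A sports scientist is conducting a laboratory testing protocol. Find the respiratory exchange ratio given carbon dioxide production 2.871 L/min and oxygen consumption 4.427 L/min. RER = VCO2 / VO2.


VCO2 = 2.871 L/min
VO2 = 4.427 L/min
RER = 2.871 / 4.427 = 0.6485

0.6485


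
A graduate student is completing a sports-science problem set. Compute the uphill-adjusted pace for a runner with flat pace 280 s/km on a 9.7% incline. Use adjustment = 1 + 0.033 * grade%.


Adjustment factor = 1 + 0.033 * 9.7 = 1.3201
Grade-adjusted pace = 280 * 1.3201 = 369.63 s/km

369.63 s/km


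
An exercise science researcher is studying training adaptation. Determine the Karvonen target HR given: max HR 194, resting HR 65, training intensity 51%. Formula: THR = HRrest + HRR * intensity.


HRR = HRmax - HRrest = 194 - 65 = 129
THR = 65 + 129 * 0.51
= 130.79 bpm

130.79 bpm


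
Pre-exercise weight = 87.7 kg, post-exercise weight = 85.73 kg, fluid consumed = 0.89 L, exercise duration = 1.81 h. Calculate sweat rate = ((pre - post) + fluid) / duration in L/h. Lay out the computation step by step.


Weight loss = 87.7 - 85.73 = 1.97 kg (approx L)
Total sweat = 1.97 + 0.89 = 2.86 L
Sweat rate = 2.86 / 1.81 = 1.58 L/h

1.58 L/h


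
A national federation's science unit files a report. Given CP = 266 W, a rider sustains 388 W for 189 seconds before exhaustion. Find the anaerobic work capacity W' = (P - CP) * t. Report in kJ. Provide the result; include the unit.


Excess power = 388 - 266 = 122 W
Work above CP = 122 * 189 = 23058 J
W' = 23.058 kJ

23.058 kJ


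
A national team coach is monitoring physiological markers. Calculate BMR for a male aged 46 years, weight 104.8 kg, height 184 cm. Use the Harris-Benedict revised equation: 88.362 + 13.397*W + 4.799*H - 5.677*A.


Substituting values:
W term = 13.397 * 104.8 = 1404.0056
H term = 4.799 * 184 = 883.016
A term = 5.677 * 46 = 261.142
BMR = 2114.24 kcal/day

2114.24 kcal/day


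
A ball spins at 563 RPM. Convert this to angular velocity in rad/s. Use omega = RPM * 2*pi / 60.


omega = 563 * 2 * pi / 60
= 563 * 6.28318531 / 60
= 3537.433 / 60
= 58.957 rad/s

58.957 rad/s


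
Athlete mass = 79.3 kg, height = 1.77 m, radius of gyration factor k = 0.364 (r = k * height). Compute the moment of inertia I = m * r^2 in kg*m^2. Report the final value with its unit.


r = k * height = 0.364 * 1.77 = 0.64428 m
r^2 = 0.64428^2 = 0.415097
I = 79.3 * 0.415097 = 32.917 kg*m^2

32.917 kg*m^2


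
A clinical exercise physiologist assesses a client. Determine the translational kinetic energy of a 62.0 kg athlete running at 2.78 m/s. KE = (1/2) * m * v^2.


KE = 0.5 * m * v^2
= 0.5 * 62.0 * 2.78^2
= 0.5 * 62.0 * 7.7284
= 239.58 J

239.58 J


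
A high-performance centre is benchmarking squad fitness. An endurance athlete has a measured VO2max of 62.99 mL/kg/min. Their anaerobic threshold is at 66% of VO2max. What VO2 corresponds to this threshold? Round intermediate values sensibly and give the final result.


Anaerobic threshold VO2 = VO2max * 66%
= 62.99 * 0.66
= 41.57 mL/kg/min

41.57 mL/kg/min


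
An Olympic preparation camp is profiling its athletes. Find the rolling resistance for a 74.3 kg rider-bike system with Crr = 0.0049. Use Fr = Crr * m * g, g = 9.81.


m * g = 74.3 * 9.81 = 728.883 N
Fr = 0.0049 * 728.883 = 3.572 N

3.572 N


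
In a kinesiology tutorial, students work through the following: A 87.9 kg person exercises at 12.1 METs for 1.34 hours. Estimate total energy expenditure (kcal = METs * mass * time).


Energy = METs * mass(kg) * time(h)
= 12.1 * 87.9 * 1.34
= 1425.21 kcal

1425.21 kcal


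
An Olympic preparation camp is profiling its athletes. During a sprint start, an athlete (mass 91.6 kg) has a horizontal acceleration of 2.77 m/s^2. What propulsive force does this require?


Propulsive force = mass * acceleration
= 91.6 kg * 2.77 m/s^2
= 253.73 N

253.73 N


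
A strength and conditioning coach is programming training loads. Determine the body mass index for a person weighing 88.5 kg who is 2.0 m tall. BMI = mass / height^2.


BMI = mass / height^2
= 88.5 / 2.0^2
= 88.5 / 4.0
= 22.13 kg/m^2

22.13 kg/m^2


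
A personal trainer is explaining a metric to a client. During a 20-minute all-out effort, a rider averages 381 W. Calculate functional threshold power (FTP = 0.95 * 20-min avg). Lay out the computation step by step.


FTP = 0.95 * 381
= 361.95 W

361.95 W


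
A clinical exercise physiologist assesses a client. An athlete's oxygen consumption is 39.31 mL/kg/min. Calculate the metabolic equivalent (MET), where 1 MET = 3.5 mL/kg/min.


MET = VO2 / 3.5
= 39.31 / 3.5
= 11.23 METs

11.23 METs


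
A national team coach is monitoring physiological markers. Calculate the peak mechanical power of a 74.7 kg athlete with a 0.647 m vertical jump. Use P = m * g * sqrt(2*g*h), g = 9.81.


First, sqrt(2gh) = sqrt(2 * 9.81 * 0.647)
= sqrt(12.69414) = 3.562884 m/s
Power = 74.7 * 9.81 * 3.562884 = 2610.91 W

2610.91 W


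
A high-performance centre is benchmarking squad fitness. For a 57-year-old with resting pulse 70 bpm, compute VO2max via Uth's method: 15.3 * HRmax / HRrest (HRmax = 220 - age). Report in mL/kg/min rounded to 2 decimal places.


Step 1: HRmax = 220 - 57 = 163 bpm
Step 2: Ratio = 163 / 70 = 2.3286
Step 3: VO2max = 15.3 * 2.3286 = 35.63 mL/kg/min

35.63 mL/kg/min


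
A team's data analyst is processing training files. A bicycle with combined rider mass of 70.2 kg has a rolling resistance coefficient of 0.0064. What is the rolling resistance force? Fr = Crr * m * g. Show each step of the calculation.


Fr = 0.0064 * 70.2 * 9.81
= 0.44928 * 9.81
= 4.407 N

4.407 N


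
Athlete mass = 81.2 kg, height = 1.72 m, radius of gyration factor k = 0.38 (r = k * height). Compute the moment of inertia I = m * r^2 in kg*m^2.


r = k * height = 0.38 * 1.72 = 0.6536 m
r^2 = 0.6536^2 = 0.427193
I = 81.2 * 0.427193 = 34.688 kg*m^2

34.688 kg*m^2


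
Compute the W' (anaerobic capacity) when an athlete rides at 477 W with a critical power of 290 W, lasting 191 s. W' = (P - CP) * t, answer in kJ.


Above-CP power = 187 W
Duration = 191 s
W' = 187 * 191 = 35717 J
Convert: 35717 / 1000 = 35.717 kJ

35.717 kJ


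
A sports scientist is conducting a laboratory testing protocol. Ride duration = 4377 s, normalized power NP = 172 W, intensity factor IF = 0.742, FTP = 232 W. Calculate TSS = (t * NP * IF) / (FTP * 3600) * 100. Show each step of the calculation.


Numerator = 4377 * 172 * 0.742 = 558610.248
Denominator = 232 * 3600 = 835200
TSS = 558610.248 / 835200 * 100
= 66.88

66.88 TSS


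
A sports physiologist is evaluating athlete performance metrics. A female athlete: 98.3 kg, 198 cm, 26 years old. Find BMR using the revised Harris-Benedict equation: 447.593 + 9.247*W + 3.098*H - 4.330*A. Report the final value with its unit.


Intercept = 447.593
Weight contribution = 9.247 * 98.3 = 908.9801
Height contribution = 3.098 * 198 = 613.404
Age contribution = 4.33 * 26 = 112.58
BMR = 447.593 + 908.9801 + 613.404 - 112.58
= 1857.4 kcal/day

1857.4 kcal/day


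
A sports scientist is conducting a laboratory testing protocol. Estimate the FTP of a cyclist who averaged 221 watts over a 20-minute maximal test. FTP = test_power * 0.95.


FTP = 221 * 0.95 = 209.95 W

209.95 W


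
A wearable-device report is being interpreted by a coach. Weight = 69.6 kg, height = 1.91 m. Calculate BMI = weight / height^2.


height^2 = 1.91^2 = 3.6481
BMI = 69.6 / 3.6481 = 19.08 kg/m^2

19.08 kg/m^2


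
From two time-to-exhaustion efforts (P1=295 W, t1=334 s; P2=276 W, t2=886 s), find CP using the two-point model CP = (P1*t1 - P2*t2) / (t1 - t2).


Work in trial 1 = 98530 J
Work in trial 2 = 244536 J
Delta work = -146006 J
Delta time = -552 s
CP = -146006 / -552 = 264.5 W

264.5 W


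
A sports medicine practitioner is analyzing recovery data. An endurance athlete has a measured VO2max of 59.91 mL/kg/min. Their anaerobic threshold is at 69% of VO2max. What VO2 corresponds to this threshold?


Anaerobic threshold VO2 = VO2max * 69%
= 59.91 * 0.69
= 41.34 mL/kg/min

41.34 mL/kg/min


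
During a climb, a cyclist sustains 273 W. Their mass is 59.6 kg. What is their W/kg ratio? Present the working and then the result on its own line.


Power-to-weight = 273 W / 59.6 kg
= 4.581 W/kg

4.581 W/kg


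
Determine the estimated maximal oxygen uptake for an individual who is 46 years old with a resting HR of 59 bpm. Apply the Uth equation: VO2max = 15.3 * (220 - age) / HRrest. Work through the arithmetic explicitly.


HRmax = 220 - 46 = 174
VO2max = 15.3 * (174 / 59)
= 15.3 * 2.9492
= 45.12 mL/kg/min

45.12 mL/kg/min


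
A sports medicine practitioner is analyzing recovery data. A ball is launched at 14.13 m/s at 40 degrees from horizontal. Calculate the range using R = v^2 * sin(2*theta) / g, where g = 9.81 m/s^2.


sin(2 * 40) = sin(80) = 0.984808
v^2 = 14.13^2 = 199.6569
R = 199.6569 * 0.984808 / 9.81
= 20.043 m

20.043 m


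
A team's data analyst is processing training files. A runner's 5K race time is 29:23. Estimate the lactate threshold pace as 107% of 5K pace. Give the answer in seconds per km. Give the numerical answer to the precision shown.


Total race time = 29*60 + 23 = 1763 seconds
5K pace = 1763 / 5 = 352.6 sec/km
LT pace = 352.6 * 1.07 = 377.28 sec/km

377.28 s/km


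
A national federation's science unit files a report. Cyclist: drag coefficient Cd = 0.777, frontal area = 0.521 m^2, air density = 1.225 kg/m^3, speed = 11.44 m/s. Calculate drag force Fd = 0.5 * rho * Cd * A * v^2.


v^2 = 11.44^2 = 130.8736
Fd = 0.5 * 1.225 * 0.777 * 0.521 * 130.8736
= 32.45 N

32.45 N


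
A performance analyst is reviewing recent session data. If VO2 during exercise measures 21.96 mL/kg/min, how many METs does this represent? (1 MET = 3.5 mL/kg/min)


METs = VO2 / 3.5 = 21.96 / 3.5 = 6.27

6.27 METs


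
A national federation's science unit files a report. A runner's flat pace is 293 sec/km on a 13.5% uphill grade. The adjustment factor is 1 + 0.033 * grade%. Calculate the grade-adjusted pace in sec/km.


Factor = 1 + 0.033 * 13.5 = 1.4455
Adjusted pace = 293 * 1.4455
= 423.53 sec/km

423.53 s/km


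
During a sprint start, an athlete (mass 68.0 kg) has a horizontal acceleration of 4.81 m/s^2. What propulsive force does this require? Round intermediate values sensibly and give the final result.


Propulsive force = mass * acceleration
= 68.0 kg * 4.81 m/s^2
= 327.08 N

327.08 N


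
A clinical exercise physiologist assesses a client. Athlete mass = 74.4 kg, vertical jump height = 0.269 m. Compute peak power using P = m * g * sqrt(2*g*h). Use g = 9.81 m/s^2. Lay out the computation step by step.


sqrt(2 * 9.81 * 0.269) = sqrt(5.27778) = 2.297342 m/s
P = 74.4 * 9.81 * 2.297342
= 1676.75 W

1676.75 W


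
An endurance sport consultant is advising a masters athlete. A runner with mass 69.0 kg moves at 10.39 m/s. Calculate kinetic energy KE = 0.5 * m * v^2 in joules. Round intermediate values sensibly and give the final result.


v^2 = 10.39^2 = 107.9521
KE = 0.5 * 69.0 * 107.9521
= 3724.35 J

3724.35 J


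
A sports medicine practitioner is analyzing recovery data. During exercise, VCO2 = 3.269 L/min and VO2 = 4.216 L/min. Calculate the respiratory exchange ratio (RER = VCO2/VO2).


RER = VCO2 / VO2
= 3.269 / 4.216
= 0.7754

0.7754


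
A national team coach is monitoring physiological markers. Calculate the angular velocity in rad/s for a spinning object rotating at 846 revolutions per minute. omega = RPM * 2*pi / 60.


omega = RPM * 2*pi / 60
= 846 * 6.28318531 / 60
= 88.593 rad/s

88.593 rad/s


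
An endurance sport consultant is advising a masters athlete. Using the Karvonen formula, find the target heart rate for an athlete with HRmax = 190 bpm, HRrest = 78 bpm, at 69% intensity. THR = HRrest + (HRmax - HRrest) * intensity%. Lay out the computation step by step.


HRR = 190 - 78 = 112
THR = 78 + 112 * 0.69
= 78 + 77.28
= 155.28 bpm

155.28 bpm


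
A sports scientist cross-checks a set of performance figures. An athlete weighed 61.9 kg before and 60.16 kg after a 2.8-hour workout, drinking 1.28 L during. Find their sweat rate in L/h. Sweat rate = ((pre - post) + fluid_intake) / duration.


Body mass change = 1.74 kg
Total sweat loss = 1.74 + 1.28 = 3.02 L
Rate = 3.02 / 2.8 = 1.079 L/h

1.079 L/h


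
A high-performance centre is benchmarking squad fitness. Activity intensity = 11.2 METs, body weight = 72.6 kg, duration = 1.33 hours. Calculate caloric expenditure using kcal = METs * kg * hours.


kcal = 11.2 * 72.6 * 1.33
= 813.12 * 1.33
= 1081.45 kcal

1081.45 kcal


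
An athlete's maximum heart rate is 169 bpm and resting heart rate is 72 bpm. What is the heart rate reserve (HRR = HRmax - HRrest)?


HRR = HRmax - HRrest
= 169 - 72
= 97 bpm

97 bpm


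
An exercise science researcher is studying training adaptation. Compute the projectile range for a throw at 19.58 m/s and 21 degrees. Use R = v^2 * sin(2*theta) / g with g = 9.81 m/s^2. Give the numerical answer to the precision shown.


Two times the angle = 42 degrees
sin(42) = 0.669131
R = 383.3764 * 0.669131 / 9.81 = 26.15 m

26.15 m


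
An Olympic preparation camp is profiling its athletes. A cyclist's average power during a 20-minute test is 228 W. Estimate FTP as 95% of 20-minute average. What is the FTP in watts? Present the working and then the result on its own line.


FTP = 20-min power * 0.95
= 228 * 0.95
= 216.6 W

216.6 W


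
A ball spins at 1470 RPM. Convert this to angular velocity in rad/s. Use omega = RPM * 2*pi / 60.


omega = 1470 * 2 * pi / 60
= 1470 * 6.28318531 / 60
= 9236.282 / 60
= 153.938 rad/s

153.938 rad/s


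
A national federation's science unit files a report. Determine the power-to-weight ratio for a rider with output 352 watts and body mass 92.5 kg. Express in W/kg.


P/W = 352 / 92.5 = 3.805 W/kg

3.805 W/kg


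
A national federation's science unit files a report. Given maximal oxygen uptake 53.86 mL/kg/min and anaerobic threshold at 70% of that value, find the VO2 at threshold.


Percentage as decimal = 0.7
VO2 at AT = 53.86 * 0.7 = 37.7 mL/kg/min

37.7 mL/kg/min


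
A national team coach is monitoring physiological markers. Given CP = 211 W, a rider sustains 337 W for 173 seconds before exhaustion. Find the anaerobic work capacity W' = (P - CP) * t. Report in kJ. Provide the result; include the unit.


Excess power = 337 - 211 = 126 W
Work above CP = 126 * 173 = 21798 J
W' = 21.798 kJ

21.798 kJ


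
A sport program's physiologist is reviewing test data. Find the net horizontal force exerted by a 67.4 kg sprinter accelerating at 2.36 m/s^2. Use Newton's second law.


Newton's second law: F = m * a
F = 67.4 * 2.36 = 159.06 N

159.06 N


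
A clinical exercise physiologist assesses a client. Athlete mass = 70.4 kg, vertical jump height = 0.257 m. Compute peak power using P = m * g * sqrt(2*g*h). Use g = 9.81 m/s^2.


sqrt(2 * 9.81 * 0.257) = sqrt(5.04234) = 2.245516 m/s
P = 70.4 * 9.81 * 2.245516
= 1550.81 W

1550.81 W


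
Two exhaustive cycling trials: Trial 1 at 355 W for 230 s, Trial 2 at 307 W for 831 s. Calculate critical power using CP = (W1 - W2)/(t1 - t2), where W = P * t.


W1 = 355 * 230 = 81650 J
W2 = 307 * 831 = 255117 J
CP = (81650 - 255117) / (230 - 831)
= -173467 / -601
= 288.63 W

288.63 W


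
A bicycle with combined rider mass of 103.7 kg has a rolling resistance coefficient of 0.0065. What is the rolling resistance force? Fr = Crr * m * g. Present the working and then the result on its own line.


Fr = 0.0065 * 103.7 * 9.81
= 0.67405 * 9.81
= 6.612 N

6.612 N


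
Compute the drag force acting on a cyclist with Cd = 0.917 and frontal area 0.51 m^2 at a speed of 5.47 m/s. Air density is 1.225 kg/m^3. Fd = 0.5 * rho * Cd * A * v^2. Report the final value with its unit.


Step 1: v^2 = 29.9209
Step 2: Fd = 0.5 * 1.225 * 0.917 * 0.51 * 29.9209
= 8.571 N

8.571 N


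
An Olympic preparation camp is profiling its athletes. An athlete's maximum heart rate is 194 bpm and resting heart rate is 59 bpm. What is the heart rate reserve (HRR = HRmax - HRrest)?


HRR = HRmax - HRrest
= 194 - 59
= 135 bpm

135 bpm


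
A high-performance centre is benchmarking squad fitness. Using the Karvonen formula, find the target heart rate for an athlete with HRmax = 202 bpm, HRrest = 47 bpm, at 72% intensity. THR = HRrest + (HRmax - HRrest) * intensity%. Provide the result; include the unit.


HRR = 202 - 47 = 155
THR = 47 + 155 * 0.72
= 47 + 111.6
= 158.6 bpm

158.6 bpm


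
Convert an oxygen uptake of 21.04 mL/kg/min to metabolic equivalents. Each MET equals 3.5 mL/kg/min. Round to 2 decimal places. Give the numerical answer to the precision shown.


One MET = 3.5 mL/kg/min
Number of METs = 21.04 / 3.5
= 6.01 METs

6.01 METs


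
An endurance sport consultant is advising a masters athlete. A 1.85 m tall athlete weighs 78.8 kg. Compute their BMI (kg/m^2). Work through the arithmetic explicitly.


height^2 = 3.4225 m^2
BMI = 78.8 / 3.4225 = 23.02 kg/m^2

23.02 kg/m^2


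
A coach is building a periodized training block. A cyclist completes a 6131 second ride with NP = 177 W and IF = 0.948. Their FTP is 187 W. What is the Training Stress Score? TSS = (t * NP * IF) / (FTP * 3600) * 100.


t * NP * IF = 6131 * 177 * 0.948 = 1028757.276
FTP * 3600 = 673200
TSS = (1028757.276 / 673200) * 100 = 152.82

152.82 TSS


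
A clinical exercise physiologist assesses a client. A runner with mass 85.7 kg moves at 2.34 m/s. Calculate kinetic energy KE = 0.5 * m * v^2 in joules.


v^2 = 2.34^2 = 5.4756
KE = 0.5 * 85.7 * 5.4756
= 234.63 J

234.63 J


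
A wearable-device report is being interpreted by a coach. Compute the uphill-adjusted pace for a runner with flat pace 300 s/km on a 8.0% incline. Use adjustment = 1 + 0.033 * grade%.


Adjustment factor = 1 + 0.033 * 8.0 = 1.264
Grade-adjusted pace = 300 * 1.264 = 379.2 s/km

379.2 s/km


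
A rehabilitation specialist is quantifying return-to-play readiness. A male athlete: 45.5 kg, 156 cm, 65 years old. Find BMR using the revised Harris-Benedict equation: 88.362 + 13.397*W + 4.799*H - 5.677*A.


Intercept = 88.362
Weight contribution = 13.397 * 45.5 = 609.5635
Height contribution = 4.799 * 156 = 748.644
Age contribution = 5.677 * 65 = 369.005
BMR = 88.362 + 609.5635 + 748.644 - 369.005
= 1077.56 kcal/day

1077.56 kcal/day


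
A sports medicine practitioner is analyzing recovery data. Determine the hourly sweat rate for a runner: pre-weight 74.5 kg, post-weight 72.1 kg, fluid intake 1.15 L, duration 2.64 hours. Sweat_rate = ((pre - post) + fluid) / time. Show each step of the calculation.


Mass lost = 74.5 - 72.1 = 2.4 kg
Add fluid consumed: 2.4 + 1.15 = 3.55 L total sweat
Sweat rate = 3.55 / 2.64 = 1.345 L/h

1.345 L/h


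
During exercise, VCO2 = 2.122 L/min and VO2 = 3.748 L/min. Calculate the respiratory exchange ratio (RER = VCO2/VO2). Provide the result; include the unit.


RER = VCO2 / VO2
= 2.122 / 3.748
= 0.5662

0.5662


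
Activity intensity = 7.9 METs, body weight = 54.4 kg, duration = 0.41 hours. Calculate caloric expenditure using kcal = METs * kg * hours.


kcal = 7.9 * 54.4 * 0.41
= 429.76 * 0.41
= 176.2 kcal

176.2 kcal


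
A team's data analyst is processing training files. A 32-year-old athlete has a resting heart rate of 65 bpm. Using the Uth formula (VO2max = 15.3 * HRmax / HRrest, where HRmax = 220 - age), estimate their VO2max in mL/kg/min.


HRmax = 220 - 32 = 188 bpm
Ratio = HRmax / HRrest = 188 / 65 = 2.8923
VO2max = 15.3 * 2.8923 = 44.25 mL/kg/min

44.25 mL/kg/min


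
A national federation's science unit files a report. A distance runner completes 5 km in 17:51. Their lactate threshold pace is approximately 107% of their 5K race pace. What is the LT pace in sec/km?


Convert to seconds: 17 min 51 s = 1071 s
Pace per km = 1071 / 5 = 214.2 s/km
LT pace = 214.2 * 1.07 = 229.19 s/km

229.19 s/km


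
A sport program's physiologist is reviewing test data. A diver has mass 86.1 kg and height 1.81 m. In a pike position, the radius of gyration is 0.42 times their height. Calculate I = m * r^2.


r = 0.42 * 1.81 = 0.7602 m
I = m * r^2 = 86.1 * 0.577904 = 49.758 kg*m^2

49.758 kg*m^2


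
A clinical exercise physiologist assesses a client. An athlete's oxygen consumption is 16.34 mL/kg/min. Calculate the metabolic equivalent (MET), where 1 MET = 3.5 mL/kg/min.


MET = VO2 / 3.5
= 16.34 / 3.5
= 4.67 METs

4.67 METs


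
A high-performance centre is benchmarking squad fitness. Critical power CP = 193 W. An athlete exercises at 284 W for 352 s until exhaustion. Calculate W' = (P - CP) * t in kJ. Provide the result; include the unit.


P - CP = 284 - 193 = 91 W
W' = 91 * 352 = 32032 J
= 32032 / 1000 = 32.032 kJ

32.032 kJ


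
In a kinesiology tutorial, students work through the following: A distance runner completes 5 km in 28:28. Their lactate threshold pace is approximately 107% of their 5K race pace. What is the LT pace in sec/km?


Convert to seconds: 28 min 28 s = 1708 s
Pace per km = 1708 / 5 = 341.6 s/km
LT pace = 341.6 * 1.07 = 365.51 s/km

365.51 s/km


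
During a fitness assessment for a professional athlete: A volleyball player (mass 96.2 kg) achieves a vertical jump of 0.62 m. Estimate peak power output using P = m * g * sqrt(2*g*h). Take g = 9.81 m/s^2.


2 * g * h = 2 * 9.81 * 0.62 = 12.1644
sqrt(12.1644) = 3.48775 m/s
P = 96.2 * 9.81 * 3.48775 = 3291.47 W

3291.47 W


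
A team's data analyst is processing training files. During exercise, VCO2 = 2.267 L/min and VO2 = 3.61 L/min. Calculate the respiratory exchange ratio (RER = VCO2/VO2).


RER = VCO2 / VO2
= 2.267 / 3.61
= 0.628

0.628


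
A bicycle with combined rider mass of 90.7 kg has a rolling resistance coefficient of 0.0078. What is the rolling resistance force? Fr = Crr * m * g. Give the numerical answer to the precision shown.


Fr = 0.0078 * 90.7 * 9.81
= 0.70746 * 9.81
= 6.94 N

6.94 N


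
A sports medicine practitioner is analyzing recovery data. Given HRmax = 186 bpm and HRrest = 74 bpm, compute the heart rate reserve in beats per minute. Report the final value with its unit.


Heart rate reserve = maximum HR minus resting HR
HRR = 186 - 74 = 112 bpm

112 bpm


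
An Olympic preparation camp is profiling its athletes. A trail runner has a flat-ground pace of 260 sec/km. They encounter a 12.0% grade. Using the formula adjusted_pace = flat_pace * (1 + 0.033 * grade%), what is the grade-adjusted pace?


Grade factor = 1 + 0.033 * 12.0 = 1.396
Adjusted = 260 * 1.396 = 362.96 sec/km

362.96 s/km


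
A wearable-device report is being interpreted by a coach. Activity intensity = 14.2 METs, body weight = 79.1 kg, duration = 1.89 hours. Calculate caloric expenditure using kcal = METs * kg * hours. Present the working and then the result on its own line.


kcal = 14.2 * 79.1 * 1.89
= 1123.22 * 1.89
= 2122.89 kcal

2122.89 kcal


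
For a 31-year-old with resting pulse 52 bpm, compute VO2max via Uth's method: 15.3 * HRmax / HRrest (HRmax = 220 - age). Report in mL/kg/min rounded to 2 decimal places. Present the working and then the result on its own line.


Step 1: HRmax = 220 - 31 = 189 bpm
Step 2: Ratio = 189 / 52 = 3.6346
Step 3: VO2max = 15.3 * 3.6346 = 55.61 mL/kg/min

55.61 mL/kg/min


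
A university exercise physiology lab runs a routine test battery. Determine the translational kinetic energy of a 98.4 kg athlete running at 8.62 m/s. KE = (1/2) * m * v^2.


KE = 0.5 * m * v^2
= 0.5 * 98.4 * 8.62^2
= 0.5 * 98.4 * 74.3044
= 3655.78 J

3655.78 J


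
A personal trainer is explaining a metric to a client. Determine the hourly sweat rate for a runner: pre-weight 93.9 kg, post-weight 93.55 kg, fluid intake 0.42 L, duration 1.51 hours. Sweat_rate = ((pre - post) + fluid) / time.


Mass lost = 93.9 - 93.55 = 0.35 kg
Add fluid consumed: 0.35 + 0.42 = 0.77 L total sweat
Sweat rate = 0.77 / 1.51 = 0.51 L/h

0.51 L/h


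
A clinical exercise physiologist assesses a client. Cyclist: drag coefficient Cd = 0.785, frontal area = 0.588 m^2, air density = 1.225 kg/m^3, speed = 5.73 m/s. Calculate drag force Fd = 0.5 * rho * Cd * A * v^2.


v^2 = 5.73^2 = 32.8329
Fd = 0.5 * 1.225 * 0.785 * 0.588 * 32.8329
= 9.282 N

9.282 N


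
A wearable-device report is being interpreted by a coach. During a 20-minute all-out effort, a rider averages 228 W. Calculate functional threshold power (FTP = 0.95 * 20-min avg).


FTP = 0.95 * 228
= 216.6 W

216.6 W


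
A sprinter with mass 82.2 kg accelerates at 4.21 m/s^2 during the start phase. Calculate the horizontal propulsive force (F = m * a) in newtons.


F = m * a
= 82.2 * 4.21
= 346.06 N

346.06 N


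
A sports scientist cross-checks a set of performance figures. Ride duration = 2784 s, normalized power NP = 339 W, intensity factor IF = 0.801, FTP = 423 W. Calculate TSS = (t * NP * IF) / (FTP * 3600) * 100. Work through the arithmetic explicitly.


Numerator = 2784 * 339 * 0.801 = 755964.576
Denominator = 423 * 3600 = 1522800
TSS = 755964.576 / 1522800 * 100
= 49.64

49.64 TSS


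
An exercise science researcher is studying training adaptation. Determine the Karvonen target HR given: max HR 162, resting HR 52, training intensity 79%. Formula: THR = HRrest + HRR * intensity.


HRR = HRmax - HRrest = 162 - 52 = 110
THR = 52 + 110 * 0.79
= 138.9 bpm

138.9 bpm


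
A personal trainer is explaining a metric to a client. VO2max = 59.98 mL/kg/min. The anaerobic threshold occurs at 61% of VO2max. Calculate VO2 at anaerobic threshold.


AT fraction = 61 / 100 = 0.61
AT VO2 = 59.98 * 0.61
= 36.59 mL/kg/min

36.59 mL/kg/min


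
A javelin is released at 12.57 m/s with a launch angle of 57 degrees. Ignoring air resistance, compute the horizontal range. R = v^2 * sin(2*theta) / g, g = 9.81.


Launch speed squared = 158.0049
sin(2 * 57 deg) = 0.913545
Range = 158.0049 * 0.913545 / 9.81
= 14.714 m

14.714 m


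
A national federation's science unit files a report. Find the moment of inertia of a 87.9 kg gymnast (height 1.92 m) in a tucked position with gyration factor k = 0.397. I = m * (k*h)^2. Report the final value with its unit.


Radius of gyration = 0.397 * 1.92 = 0.76224 m
I = 87.9 * 0.76224^2
= 87.9 * 0.58101
= 51.071 kg*m^2

51.071 kg*m^2


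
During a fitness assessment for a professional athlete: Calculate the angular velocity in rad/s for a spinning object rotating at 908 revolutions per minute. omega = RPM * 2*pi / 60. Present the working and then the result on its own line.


omega = RPM * 2*pi / 60
= 908 * 6.28318531 / 60
= 95.086 rad/s

95.086 rad/s


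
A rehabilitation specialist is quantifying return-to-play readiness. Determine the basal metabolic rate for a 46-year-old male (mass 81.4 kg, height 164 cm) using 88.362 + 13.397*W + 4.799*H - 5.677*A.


BMR = 88.362 + 13.397*81.4 + 4.799*164 - 5.677*46
= 1704.77 kcal/day

1704.77 kcal/day


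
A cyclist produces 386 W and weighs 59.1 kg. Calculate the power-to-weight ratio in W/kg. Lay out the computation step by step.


P/W = power / mass
= 386 / 59.1
= 6.531 W/kg

6.531 W/kg


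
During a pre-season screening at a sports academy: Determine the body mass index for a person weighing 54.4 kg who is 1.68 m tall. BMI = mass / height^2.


BMI = mass / height^2
= 54.4 / 1.68^2
= 54.4 / 2.8224
= 19.27 kg/m^2

19.27 kg/m^2


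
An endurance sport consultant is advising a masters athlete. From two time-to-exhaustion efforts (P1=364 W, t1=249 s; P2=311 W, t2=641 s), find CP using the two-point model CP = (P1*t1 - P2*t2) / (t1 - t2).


Work in trial 1 = 90636 J
Work in trial 2 = 199351 J
Delta work = -108715 J
Delta time = -392 s
CP = -108715 / -392 = 277.33 W

277.33 W


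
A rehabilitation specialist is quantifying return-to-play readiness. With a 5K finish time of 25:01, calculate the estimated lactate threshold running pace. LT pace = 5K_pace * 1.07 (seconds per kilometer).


Race duration = 1501 s for 5 km
Average pace = 1501 / 5 = 300.2 s/km
LT pace = 300.2 * 1.07
= 321.21 s/km

321.21 s/km


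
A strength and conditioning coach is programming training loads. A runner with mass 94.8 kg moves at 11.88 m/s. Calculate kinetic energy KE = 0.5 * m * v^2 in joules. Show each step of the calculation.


v^2 = 11.88^2 = 141.1344
KE = 0.5 * 94.8 * 141.1344
= 6689.77 J

6689.77 J


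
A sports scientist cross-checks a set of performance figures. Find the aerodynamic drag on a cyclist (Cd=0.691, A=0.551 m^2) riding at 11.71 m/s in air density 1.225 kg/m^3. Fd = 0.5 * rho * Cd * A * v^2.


Fd = 0.5 * 1.225 * 0.691 * 0.551 * 11.71^2
= 0.5 * 1.225 * 0.691 * 0.551 * 137.1241
= 31.978 N

31.978 N
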